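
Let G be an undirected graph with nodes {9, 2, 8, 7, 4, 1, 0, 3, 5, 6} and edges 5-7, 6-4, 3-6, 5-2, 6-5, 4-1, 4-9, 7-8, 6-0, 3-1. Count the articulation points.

4

Removing 4 increases the component count from 1 to 2, so 4 is a cut vertex.
Removing 5 increases the component count from 1 to 3, so 5 is a cut vertex.
Removing 6 increases the component count from 1 to 3, so 6 is a cut vertex.
Likewise 7 is a cut vertex.
By contrast removing 1 leaves 1 component; it is not a cut vertex. No other vertex is a cut vertex either.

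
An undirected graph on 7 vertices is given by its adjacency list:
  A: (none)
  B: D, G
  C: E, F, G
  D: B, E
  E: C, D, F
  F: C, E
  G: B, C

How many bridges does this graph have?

0

The edges on the cycle C-G-B-D-E-C are not bridges since each lies on that cycle.
Every edge lies on some cycle, so there are no bridges.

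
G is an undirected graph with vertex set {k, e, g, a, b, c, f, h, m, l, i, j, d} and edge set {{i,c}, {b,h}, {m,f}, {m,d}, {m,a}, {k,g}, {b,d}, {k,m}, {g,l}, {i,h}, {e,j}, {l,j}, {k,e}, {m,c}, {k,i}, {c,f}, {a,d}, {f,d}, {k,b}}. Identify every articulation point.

Removing k increases the component count from 1 to 2, so k is a cut vertex.
By contrast removing m leaves 1 component; it is not a cut vertex. No other vertex is a cut vertex either.

k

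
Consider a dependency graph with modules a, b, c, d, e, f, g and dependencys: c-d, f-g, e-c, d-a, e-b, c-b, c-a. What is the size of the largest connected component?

Starting from f we can reach f, g. That is one component of size 2.
Starting from a we can reach a, b, c, d, e. That is one component of size 5.
The largest has 5 vertices.

5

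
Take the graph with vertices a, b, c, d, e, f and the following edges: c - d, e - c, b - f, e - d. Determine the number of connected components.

3

a is isolated — a component by itself.
Starting from b we can reach b, f. That is one component of size 2.
Starting from c we can reach c, d, e. That is one component of size 3.
Total: 3 components.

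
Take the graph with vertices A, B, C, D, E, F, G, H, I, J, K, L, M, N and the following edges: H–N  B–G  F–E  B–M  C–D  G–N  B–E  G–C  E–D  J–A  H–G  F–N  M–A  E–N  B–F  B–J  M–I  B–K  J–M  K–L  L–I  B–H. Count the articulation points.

1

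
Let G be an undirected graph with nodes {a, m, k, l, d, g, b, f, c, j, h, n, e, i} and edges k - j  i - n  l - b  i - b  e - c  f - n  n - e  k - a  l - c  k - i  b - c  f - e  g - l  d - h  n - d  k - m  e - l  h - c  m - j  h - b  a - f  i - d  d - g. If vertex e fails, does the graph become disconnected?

Deleting e leaves 1 component (was 1) (its neighbors c, f, l, n remain connected to each other), so e is not a cut vertex.

No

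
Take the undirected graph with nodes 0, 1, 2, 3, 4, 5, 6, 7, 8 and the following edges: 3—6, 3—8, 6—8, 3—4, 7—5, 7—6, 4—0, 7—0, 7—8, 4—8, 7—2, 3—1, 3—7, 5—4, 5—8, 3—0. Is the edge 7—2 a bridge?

Removing 7—2 leaves no path between 7 and 2: the component count goes from 1 to 2. So it is a bridge.

Yes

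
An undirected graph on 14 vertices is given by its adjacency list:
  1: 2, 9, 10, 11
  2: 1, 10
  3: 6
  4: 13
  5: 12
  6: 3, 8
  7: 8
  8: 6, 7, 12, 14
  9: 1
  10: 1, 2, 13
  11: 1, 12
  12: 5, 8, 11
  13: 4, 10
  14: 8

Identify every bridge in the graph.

The edges on the cycle 2-10-1-2 are not bridges since each lies on that cycle.
But removing 1-9 disconnects 1 from 9; removing 14-8 disconnects 14 from 8; removing 11-12 disconnects 11 from 12; removing 6-8 disconnects 6 from 8 — these are bridges.
In total 11 edges are bridges.

1-11, 1-9, 10-13, 11-12, 12-5, 12-8, 13-4, 14-8, 3-6, 6-8, 7-8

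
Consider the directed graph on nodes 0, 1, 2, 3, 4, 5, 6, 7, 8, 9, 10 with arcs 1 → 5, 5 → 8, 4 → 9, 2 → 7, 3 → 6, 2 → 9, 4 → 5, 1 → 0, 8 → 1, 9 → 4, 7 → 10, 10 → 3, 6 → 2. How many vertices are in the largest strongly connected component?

5

{2, 3, 6, 7, 10} are all mutually reachable — one SCC of size 5.
{1, 5, 8} are all mutually reachable — one SCC of size 3.
{4, 9} are all mutually reachable — one SCC of size 2.
{0} is an SCC by itself.
The largest has 5 vertices.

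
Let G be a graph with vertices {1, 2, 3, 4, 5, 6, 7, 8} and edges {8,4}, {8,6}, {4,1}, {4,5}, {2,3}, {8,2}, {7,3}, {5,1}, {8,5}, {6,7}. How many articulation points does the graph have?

1

Removing 8 increases the component count from 1 to 2, so 8 is a cut vertex.
By contrast removing 7 leaves 1 component; it is not a cut vertex. No other vertex is a cut vertex either.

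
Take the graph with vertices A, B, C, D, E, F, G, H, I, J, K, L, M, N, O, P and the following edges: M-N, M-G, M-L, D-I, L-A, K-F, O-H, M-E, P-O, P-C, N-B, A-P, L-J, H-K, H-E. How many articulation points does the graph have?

Removing H increases the component count from 2 to 3, so H is a cut vertex.
Removing K increases the component count from 2 to 3, so K is a cut vertex.
Removing L increases the component count from 2 to 3, so L is a cut vertex.
Likewise M, N, P are cut vertices.
By contrast removing J leaves 2 components; it is not a cut vertex. No other vertex is a cut vertex either.

6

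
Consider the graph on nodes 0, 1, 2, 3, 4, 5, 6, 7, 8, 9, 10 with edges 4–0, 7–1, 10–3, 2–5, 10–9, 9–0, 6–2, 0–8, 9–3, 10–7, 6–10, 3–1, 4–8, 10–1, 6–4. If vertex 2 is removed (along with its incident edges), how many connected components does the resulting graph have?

2

With 2 gone, the remaining components are: {5}; {0, 1, 3, 4, 6, 7, 8, 9, 10}.
That is 2 components.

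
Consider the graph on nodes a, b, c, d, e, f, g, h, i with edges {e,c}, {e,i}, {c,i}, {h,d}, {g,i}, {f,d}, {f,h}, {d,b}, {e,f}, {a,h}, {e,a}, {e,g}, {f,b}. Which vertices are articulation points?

Removing e increases the component count from 1 to 2, so e is a cut vertex.
By contrast removing g leaves 1 component; it is not a cut vertex. No other vertex is a cut vertex either.

e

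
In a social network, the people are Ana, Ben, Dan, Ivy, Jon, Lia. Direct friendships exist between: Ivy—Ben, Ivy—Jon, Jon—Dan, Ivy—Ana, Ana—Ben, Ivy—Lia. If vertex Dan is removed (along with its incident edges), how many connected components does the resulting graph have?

1

With Dan gone, the remaining components are: {Ana, Ben, Ivy, Jon, Lia}.
That is 1 component.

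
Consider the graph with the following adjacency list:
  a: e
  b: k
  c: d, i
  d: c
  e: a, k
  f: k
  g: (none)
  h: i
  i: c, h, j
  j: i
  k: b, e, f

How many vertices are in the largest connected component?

5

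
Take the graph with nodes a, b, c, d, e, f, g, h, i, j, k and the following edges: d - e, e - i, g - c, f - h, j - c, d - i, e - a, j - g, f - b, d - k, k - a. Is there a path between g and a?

No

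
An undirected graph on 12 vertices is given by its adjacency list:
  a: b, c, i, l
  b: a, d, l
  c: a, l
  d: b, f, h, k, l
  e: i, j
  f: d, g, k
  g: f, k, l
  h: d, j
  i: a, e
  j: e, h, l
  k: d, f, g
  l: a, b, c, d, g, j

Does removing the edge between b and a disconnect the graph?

No

After removing b-a, the path b-l-a still connects them, so the edge is not a bridge.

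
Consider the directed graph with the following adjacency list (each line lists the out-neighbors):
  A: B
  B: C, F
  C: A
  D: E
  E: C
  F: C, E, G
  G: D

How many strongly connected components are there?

{A, B, C, D, E, F, G} are all mutually reachable — one SCC of size 7.
That gives 1 strongly connected component.

1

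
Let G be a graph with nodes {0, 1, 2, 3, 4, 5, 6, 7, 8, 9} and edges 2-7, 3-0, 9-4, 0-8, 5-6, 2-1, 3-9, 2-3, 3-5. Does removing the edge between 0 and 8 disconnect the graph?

Yes

Removing 0-8 leaves no path between 0 and 8: the component count goes from 1 to 2. So it is a bridge.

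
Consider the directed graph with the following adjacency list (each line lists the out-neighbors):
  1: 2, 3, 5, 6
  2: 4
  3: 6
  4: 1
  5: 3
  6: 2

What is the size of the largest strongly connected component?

6

{1, 2, 3, 4, 5, 6} are all mutually reachable — one SCC of size 6.
The largest has 6 vertices.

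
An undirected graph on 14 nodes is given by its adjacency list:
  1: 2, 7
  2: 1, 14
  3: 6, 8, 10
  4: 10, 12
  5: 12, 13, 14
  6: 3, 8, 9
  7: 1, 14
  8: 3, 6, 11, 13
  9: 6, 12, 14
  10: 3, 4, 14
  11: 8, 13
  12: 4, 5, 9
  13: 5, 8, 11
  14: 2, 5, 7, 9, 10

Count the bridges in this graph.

The edges on the cycle 14-10-4-12-5-14 are not bridges since each lies on that cycle.
Every edge lies on some cycle, so there are no bridges.

0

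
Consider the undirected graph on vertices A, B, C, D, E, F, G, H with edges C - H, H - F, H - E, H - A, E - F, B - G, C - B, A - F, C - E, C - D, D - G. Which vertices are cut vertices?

Removing C increases the component count from 1 to 2, so C is a cut vertex.
By contrast removing F leaves 1 component; it is not a cut vertex. No other vertex is a cut vertex either.

C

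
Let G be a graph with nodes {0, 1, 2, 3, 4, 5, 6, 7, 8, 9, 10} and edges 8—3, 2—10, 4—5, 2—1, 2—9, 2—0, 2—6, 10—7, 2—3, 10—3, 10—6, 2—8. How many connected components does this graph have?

2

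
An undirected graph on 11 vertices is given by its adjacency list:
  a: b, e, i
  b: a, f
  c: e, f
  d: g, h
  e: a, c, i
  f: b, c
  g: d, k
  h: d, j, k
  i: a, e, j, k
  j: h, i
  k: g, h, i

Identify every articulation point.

Removing i increases the component count from 1 to 2, so i is a cut vertex.
By contrast removing e leaves 1 component; it is not a cut vertex. No other vertex is a cut vertex either.

i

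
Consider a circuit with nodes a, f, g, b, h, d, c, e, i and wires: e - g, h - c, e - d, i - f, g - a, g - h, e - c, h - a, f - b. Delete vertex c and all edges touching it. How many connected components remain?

2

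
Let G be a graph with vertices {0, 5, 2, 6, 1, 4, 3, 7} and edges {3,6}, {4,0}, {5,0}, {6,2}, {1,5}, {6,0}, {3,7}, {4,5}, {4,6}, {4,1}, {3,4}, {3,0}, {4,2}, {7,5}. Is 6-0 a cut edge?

After removing 6-0, the path 6-3-0 still connects them, so the edge is not a bridge.

No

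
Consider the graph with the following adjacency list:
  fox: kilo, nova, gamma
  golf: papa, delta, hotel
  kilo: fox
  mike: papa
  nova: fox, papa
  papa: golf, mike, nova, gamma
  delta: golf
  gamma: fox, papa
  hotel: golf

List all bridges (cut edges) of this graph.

The edges on the cycle papa-nova-fox-gamma-papa are not bridges since each lies on that cycle.
But removing papa-golf disconnects papa from golf; removing golf-delta disconnects golf from delta; removing fox-kilo disconnects fox from kilo; removing papa-mike disconnects papa from mike — these are bridges.
In total 5 edges are bridges.

delta-golf, fox-kilo, golf-hotel, golf-papa, mike-papa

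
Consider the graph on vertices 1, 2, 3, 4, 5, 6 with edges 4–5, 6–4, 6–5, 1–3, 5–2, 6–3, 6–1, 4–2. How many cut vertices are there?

1

Removing 6 increases the component count from 1 to 2, so 6 is a cut vertex.
By contrast removing 5 leaves 1 component; it is not a cut vertex. No other vertex is a cut vertex either.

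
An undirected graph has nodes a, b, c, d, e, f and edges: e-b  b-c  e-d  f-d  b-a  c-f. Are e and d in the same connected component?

Yes

From e we can reach a, b, c, d, e, f, which includes d.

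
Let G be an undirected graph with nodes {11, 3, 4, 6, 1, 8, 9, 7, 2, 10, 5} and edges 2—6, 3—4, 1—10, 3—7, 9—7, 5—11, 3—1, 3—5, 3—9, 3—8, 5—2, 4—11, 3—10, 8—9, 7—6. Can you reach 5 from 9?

Yes

From 9 we can reach 1, 2, 3, 4, 5, 6, 7, 8, 9, 10, 11, which includes 5.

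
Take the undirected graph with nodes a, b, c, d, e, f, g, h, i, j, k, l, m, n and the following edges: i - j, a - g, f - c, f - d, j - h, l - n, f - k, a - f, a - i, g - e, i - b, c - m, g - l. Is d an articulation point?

No

Deleting d leaves 1 component (was 1), so d is not a cut vertex.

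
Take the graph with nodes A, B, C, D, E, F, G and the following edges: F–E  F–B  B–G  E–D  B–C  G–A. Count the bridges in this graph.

removing B–C disconnects B from C; removing F–B disconnects F from B; removing B–G disconnects B from G; removing F–E disconnects F from E — these are bridges.
In total 6 edges are bridges.

6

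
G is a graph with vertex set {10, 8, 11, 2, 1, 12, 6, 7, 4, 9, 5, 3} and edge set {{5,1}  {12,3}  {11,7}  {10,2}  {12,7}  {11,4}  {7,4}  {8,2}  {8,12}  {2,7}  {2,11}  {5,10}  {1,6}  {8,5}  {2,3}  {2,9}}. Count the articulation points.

Removing 1 increases the component count from 1 to 2, so 1 is a cut vertex.
Removing 2 increases the component count from 1 to 2, so 2 is a cut vertex.
Removing 5 increases the component count from 1 to 2, so 5 is a cut vertex.
By contrast removing 11 leaves 1 component; it is not a cut vertex. No other vertex is a cut vertex either.

3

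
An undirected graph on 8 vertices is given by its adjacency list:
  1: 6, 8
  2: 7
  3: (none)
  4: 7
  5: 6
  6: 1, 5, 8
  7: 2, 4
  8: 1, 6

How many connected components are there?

3

3 is isolated — a component by itself.
Starting from 2 we can reach 2, 4, 7. That is one component of size 3.
Starting from 1 we can reach 1, 5, 6, 8. That is one component of size 4.
Total: 3 components.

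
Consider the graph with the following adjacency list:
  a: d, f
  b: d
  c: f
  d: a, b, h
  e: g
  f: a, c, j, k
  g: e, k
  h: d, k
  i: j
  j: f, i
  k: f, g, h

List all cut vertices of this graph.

Removing d increases the component count from 1 to 2, so d is a cut vertex.
Removing f increases the component count from 1 to 3, so f is a cut vertex.
Removing g increases the component count from 1 to 2, so g is a cut vertex.
Likewise j, k are cut vertices.
By contrast removing i leaves 1 component; it is not a cut vertex. No other vertex is a cut vertex either.

d, f, g, j, k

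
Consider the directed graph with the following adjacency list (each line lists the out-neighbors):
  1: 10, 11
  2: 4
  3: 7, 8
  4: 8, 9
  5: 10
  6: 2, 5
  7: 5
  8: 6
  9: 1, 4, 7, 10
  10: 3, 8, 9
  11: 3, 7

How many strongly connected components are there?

{1, 2, 3, 4, 5, 6, 7, 8, 9, 10, 11} are all mutually reachable — one SCC of size 11.
That gives 1 strongly connected component.

1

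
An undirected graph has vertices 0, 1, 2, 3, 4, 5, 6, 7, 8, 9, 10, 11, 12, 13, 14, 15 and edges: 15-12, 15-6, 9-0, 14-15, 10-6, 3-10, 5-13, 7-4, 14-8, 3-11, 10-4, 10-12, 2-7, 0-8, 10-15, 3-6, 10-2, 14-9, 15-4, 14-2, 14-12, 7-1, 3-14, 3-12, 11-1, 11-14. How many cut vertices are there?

Removing 14 increases the component count from 2 to 3, so 14 is a cut vertex.
By contrast removing 10 leaves 2 components; it is not a cut vertex. No other vertex is a cut vertex either.

1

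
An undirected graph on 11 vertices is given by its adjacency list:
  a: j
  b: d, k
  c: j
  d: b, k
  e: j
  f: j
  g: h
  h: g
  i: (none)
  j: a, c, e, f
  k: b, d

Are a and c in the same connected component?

From a we can reach a, c, e, f, j, which includes c.

Yes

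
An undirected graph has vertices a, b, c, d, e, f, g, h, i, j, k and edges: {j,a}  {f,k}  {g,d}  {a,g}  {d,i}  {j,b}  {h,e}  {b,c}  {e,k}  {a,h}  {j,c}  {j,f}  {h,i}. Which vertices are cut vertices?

Removing j increases the component count from 1 to 2, so j is a cut vertex.
By contrast removing c leaves 1 component; it is not a cut vertex. No other vertex is a cut vertex either.

j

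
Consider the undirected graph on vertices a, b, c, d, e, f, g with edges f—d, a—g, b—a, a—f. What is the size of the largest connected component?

c is isolated — a component by itself.
e is isolated — a component by itself.
Starting from a we can reach a, b, d, f, g. That is one component of size 5.
The largest has 5 vertices.

5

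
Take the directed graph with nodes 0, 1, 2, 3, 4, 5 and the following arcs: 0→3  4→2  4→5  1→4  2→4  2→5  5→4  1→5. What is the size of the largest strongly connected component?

3

{2, 4, 5} are all mutually reachable — one SCC of size 3.
{3} is an SCC by itself.
{1} is an SCC by itself.
{0} is an SCC by itself.
The largest has 3 vertices.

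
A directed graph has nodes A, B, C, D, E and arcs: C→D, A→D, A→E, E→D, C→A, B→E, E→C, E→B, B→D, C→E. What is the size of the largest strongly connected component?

{A, B, C, E} are all mutually reachable — one SCC of size 4.
{D} is an SCC by itself.
The largest has 4 vertices.

4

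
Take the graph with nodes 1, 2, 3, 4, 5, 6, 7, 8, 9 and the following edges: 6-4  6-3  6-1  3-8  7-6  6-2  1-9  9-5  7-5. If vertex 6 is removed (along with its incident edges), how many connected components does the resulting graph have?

4

With 6 gone, the remaining components are: {2}; {4}; {3, 8}; {1, 5, 7, 9}.
That is 4 components.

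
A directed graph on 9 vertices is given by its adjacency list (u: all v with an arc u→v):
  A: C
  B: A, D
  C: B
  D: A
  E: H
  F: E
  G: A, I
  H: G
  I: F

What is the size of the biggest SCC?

5

{E, F, G, H, I} are all mutually reachable — one SCC of size 5.
{A, B, C, D} are all mutually reachable — one SCC of size 4.
The largest has 5 vertices.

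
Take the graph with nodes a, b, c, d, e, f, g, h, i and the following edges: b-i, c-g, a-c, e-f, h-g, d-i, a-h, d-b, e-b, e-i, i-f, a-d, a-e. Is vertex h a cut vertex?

Deleting h leaves 1 component (was 1) (its neighbors a, g remain connected to each other), so h is not a cut vertex.

No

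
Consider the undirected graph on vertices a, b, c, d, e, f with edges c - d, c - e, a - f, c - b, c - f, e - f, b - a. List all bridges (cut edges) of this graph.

c-d

The edges on the cycle c-e-f-c are not bridges since each lies on that cycle.
But removing c - d disconnects c from d — this is a bridge.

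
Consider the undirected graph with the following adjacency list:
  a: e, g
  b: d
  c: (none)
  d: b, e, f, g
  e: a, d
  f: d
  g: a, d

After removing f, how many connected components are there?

With f gone, the remaining components are: {c}; {a, b, d, e, g}.
That is 2 components.

2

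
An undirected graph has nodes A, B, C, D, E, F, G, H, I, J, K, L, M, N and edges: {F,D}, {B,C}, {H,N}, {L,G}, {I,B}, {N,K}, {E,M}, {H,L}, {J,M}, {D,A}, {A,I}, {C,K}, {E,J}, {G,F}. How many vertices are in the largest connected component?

11

Starting from E we can reach E, J, M. That is one component of size 3.
Starting from A we can reach A, B, C, D, F, G, H, I, K, L, N. That is one component of size 11.
The largest has 11 vertices.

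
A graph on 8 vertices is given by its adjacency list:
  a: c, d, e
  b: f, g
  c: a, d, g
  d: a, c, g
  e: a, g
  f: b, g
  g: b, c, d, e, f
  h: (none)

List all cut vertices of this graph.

Removing g increases the component count from 2 to 3, so g is a cut vertex.
By contrast removing a leaves 2 components; it is not a cut vertex. No other vertex is a cut vertex either.

g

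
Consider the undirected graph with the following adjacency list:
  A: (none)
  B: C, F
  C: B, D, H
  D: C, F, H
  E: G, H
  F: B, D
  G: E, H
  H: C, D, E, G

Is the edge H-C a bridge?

No

After removing H-C, the path H-D-C still connects them, so the edge is not a bridge.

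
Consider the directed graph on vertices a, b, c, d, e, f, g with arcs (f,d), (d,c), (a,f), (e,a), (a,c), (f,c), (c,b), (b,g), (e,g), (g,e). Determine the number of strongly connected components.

1

{a, b, c, d, e, f, g} are all mutually reachable — one SCC of size 7.
That gives 1 strongly connected component.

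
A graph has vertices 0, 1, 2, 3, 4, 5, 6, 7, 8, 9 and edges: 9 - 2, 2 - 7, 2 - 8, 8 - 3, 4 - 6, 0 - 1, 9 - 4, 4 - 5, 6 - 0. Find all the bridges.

removing 3 - 8 disconnects 3 from 8; removing 0 - 6 disconnects 0 from 6; removing 7 - 2 disconnects 7 from 2; removing 2 - 8 disconnects 2 from 8 — these are bridges.
In total 9 edges are bridges.

0-1, 0-6, 2-7, 2-8, 2-9, 3-8, 4-5, 4-6, 4-9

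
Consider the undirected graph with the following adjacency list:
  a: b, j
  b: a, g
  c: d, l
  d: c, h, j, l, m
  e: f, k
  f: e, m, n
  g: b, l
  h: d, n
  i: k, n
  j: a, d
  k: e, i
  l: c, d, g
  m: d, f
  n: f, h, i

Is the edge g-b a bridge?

After removing g-b, the path g-l-d-j-a-b still connects them, so the edge is not a bridge.

No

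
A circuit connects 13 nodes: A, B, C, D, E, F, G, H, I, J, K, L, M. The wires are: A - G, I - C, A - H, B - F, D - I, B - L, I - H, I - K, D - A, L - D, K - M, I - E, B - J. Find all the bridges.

A-G, B-F, B-J, B-L, C-I, D-L, E-I, I-K, K-M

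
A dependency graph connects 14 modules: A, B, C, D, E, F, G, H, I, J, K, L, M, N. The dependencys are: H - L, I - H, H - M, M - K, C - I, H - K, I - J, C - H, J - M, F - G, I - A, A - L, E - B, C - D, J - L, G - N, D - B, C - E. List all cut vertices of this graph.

Removing C increases the component count from 2 to 3, so C is a cut vertex.
Removing G increases the component count from 2 to 3, so G is a cut vertex.
By contrast removing L leaves 2 components; it is not a cut vertex. No other vertex is a cut vertex either.

C, G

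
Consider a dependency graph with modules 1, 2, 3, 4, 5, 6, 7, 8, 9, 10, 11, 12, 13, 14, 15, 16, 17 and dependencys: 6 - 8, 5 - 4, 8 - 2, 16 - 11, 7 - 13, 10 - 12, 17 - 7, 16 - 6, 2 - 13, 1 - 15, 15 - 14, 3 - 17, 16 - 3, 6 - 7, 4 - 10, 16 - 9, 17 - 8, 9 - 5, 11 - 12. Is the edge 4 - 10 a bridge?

After removing 4 - 10, the path 4-5-9-16-11-12-10 still connects them, so the edge is not a bridge.

No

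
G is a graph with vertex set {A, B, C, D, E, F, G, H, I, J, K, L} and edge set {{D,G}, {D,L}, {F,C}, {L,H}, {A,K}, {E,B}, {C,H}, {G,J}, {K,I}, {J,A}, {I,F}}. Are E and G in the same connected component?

No

The component containing E is {B, E}, and G is not in it.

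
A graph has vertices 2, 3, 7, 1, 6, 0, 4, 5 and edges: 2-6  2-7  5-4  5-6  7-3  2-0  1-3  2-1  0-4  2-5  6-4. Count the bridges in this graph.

The edges on the cycle 2-0-4-6-2 are not bridges since each lies on that cycle.
Every edge lies on some cycle, so there are no bridges.

0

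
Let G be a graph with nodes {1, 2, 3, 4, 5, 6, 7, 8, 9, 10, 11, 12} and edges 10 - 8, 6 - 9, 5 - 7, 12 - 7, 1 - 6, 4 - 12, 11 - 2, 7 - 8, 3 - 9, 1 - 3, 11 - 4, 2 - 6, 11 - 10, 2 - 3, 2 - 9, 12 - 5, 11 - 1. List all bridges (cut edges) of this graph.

none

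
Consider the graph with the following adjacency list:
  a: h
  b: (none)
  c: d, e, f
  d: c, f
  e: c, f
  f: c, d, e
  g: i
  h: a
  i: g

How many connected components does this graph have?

4

b is isolated — a component by itself.
Starting from a we can reach a, h. That is one component of size 2.
Starting from g we can reach g, i. That is one component of size 2.
Starting from c we can reach c, d, e, f. That is one component of size 4.
Total: 4 components.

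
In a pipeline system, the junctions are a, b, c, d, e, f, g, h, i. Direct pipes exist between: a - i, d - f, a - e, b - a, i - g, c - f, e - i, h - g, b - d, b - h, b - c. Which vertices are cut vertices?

b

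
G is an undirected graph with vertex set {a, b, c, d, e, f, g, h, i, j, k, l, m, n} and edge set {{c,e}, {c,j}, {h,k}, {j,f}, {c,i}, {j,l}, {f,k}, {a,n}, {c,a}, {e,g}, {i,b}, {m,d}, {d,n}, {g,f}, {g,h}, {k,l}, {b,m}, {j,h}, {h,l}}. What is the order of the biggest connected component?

14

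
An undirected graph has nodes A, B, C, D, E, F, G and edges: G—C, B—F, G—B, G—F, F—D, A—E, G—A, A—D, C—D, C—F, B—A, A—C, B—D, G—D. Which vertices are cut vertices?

Removing A increases the component count from 1 to 2, so A is a cut vertex.
By contrast removing D leaves 1 component; it is not a cut vertex. No other vertex is a cut vertex either.

A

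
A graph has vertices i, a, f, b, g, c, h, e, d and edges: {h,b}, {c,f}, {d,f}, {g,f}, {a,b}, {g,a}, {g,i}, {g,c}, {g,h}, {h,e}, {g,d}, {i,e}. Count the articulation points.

Removing g increases the component count from 1 to 2, so g is a cut vertex.
By contrast removing f leaves 1 component; it is not a cut vertex. No other vertex is a cut vertex either.

1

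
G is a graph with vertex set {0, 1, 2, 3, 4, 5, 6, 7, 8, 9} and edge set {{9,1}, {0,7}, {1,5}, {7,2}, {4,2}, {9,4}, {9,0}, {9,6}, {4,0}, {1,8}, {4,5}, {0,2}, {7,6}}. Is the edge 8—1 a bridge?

Yes

Removing 8—1 leaves no path between 8 and 1: the component count goes from 2 to 3. So it is a bridge.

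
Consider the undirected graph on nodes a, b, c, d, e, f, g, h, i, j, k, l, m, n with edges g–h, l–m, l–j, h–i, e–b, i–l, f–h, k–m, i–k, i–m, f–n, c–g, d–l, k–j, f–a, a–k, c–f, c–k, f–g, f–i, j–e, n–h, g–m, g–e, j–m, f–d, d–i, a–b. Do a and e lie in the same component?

Yes

From a we can reach a, b, c, d, e, f, g, h, i, j, k, l, m, n, which includes e.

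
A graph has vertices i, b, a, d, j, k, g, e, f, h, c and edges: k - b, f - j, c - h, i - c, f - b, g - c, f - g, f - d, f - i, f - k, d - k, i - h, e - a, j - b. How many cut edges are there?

1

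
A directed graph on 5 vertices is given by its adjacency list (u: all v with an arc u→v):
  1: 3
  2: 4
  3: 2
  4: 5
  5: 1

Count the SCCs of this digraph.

{1, 2, 3, 4, 5} are all mutually reachable — one SCC of size 5.
That gives 1 strongly connected component.

1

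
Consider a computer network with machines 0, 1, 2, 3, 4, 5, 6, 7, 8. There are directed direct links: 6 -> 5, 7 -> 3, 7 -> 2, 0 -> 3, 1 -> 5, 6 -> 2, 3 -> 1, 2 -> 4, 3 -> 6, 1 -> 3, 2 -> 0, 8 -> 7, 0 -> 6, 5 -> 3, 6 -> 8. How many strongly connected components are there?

2

{0, 1, 2, 3, 5, 6, 7, 8} are all mutually reachable — one SCC of size 8.
{4} is an SCC by itself.
That gives 2 strongly connected components.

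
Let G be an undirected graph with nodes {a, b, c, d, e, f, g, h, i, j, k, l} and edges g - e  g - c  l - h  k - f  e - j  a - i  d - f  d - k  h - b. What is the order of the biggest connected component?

Starting from a we can reach a, i. That is one component of size 2.
Starting from d we can reach d, f, k. That is one component of size 3.
Starting from b we can reach b, h, l. That is one component of size 3.
Starting from c we can reach c, e, g, j. That is one component of size 4.
The largest has 4 vertices.

4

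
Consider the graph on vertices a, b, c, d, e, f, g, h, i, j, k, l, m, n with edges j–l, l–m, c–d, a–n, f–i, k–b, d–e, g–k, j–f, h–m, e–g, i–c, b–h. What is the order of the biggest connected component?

Starting from a we can reach a, n. That is one component of size 2.
Starting from b we can reach b, c, d, e, f, g, h, i, j, k, l, m. That is one component of size 12.
The largest has 12 vertices.

12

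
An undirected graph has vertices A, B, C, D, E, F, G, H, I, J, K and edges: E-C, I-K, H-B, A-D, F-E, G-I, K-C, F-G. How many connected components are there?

J is isolated — a component by itself.
Starting from A we can reach A, D. That is one component of size 2.
Starting from B we can reach B, H. That is one component of size 2.
Starting from C we can reach C, E, F, G, I, K. That is one component of size 6.
Total: 4 components.

4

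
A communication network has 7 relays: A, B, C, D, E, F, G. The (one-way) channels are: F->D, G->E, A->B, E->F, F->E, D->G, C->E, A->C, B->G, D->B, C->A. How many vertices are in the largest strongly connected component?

5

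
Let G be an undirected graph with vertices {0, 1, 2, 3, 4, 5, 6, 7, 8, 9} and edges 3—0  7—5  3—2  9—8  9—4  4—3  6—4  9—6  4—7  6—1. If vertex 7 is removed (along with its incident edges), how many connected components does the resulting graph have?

2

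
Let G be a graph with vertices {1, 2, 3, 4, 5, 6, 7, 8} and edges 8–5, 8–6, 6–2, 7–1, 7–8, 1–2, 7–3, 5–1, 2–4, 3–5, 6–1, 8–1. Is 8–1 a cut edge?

No

After removing 8–1, the path 8-7-1 still connects them, so the edge is not a bridge.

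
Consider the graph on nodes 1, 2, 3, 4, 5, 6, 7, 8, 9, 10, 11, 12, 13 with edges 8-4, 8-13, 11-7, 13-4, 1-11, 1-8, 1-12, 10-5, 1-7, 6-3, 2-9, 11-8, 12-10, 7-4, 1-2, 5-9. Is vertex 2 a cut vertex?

Deleting 2 leaves 2 components (was 2), so 2 is not a cut vertex.

No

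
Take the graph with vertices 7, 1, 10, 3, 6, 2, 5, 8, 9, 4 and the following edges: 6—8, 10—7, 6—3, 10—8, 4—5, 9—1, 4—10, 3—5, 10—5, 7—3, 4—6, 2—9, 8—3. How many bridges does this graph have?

The edges on the cycle 4-10-7-3-8-6-4 are not bridges since each lies on that cycle.
But removing 9—1 disconnects 9 from 1; removing 9—2 disconnects 9 from 2 — these are bridges.
That makes 2 bridges.

2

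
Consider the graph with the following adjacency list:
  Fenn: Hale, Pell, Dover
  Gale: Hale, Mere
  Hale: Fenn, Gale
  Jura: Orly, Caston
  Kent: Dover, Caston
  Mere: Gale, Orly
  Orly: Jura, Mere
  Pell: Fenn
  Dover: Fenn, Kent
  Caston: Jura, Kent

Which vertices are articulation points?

Removing Fenn increases the component count from 1 to 2, so Fenn is a cut vertex.
By contrast removing Pell leaves 1 component; it is not a cut vertex. No other vertex is a cut vertex either.

Fenn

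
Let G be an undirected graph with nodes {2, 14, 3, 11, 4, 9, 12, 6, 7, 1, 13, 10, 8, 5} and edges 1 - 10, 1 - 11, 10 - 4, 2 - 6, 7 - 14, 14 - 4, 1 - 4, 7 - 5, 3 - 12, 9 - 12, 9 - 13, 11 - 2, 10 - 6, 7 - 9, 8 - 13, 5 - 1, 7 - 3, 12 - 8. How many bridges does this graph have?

The edges on the cycle 1-11-2-6-10-1 are not bridges since each lies on that cycle.
Every edge lies on some cycle, so there are no bridges.

0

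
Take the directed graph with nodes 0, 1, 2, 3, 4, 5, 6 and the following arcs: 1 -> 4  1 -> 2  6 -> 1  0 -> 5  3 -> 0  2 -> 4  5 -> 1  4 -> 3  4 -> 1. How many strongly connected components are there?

2

{0, 1, 2, 3, 4, 5} are all mutually reachable — one SCC of size 6.
{6} is an SCC by itself.
That gives 2 strongly connected components.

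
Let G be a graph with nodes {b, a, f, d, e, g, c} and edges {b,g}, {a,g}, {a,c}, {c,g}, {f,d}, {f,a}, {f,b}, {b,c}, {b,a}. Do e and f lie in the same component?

The component containing e is {e}, and f is not in it.

No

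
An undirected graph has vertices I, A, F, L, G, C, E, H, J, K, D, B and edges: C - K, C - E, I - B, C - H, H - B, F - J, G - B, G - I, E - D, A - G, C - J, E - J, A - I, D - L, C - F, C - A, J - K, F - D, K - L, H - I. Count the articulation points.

Removing C increases the component count from 1 to 2, so C is a cut vertex.
By contrast removing H leaves 1 component; it is not a cut vertex. No other vertex is a cut vertex either.

1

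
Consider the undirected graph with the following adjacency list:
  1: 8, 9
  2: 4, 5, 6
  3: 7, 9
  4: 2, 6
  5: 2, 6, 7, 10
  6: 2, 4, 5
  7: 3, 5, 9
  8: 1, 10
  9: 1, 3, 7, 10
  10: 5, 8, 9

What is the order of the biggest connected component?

10

Starting from 1 we can reach 1, 2, 3, 4, 5, 6, 7, 8, 9, 10. That is one component of size 10.
The largest has 10 vertices.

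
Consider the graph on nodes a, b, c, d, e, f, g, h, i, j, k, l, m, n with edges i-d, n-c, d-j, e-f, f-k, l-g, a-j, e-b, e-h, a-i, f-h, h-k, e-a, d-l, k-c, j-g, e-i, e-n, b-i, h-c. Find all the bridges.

none

The edges on the cycle e-f-h-e are not bridges since each lies on that cycle.
Every edge lies on some cycle, so there are no bridges.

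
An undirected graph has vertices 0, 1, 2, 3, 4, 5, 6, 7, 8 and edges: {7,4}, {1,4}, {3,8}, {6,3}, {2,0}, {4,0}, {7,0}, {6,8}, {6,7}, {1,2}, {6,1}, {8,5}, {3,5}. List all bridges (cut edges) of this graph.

The edges on the cycle 1-2-0-4-1 are not bridges since each lies on that cycle.
Every edge lies on some cycle, so there are no bridges.

none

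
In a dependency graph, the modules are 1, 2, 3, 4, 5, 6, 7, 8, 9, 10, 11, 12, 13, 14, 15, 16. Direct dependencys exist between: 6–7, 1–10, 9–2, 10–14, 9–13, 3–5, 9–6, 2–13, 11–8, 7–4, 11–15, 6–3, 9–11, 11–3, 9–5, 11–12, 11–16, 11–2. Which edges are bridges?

1-10, 10-14, 11-12, 11-15, 11-16, 11-8, 4-7, 6-7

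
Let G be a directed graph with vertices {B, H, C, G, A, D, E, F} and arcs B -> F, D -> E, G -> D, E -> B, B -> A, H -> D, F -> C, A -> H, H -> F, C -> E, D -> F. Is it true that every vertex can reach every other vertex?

There is no directed path from B to G, so the graph is not strongly connected.

No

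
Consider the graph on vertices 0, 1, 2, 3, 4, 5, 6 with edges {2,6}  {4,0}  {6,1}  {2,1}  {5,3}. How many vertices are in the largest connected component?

Starting from 0 we can reach 0, 4. That is one component of size 2.
Starting from 3 we can reach 3, 5. That is one component of size 2.
Starting from 1 we can reach 1, 2, 6. That is one component of size 3.
The largest has 3 vertices.

3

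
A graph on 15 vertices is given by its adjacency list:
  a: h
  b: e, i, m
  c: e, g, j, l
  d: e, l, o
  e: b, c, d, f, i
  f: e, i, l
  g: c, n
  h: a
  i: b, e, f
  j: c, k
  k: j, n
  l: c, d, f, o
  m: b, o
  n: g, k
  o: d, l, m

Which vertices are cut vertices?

c

Removing c increases the component count from 2 to 3, so c is a cut vertex.
By contrast removing j leaves 2 components; it is not a cut vertex. No other vertex is a cut vertex either.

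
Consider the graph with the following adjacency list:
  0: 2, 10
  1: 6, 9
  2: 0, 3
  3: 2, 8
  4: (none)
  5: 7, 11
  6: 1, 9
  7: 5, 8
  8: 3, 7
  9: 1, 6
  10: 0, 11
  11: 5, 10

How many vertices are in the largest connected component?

8

4 is isolated — a component by itself.
Starting from 1 we can reach 1, 6, 9. That is one component of size 3.
Starting from 0 we can reach 0, 2, 3, 5, 7, 8, 10, 11. That is one component of size 8.
The largest has 8 vertices.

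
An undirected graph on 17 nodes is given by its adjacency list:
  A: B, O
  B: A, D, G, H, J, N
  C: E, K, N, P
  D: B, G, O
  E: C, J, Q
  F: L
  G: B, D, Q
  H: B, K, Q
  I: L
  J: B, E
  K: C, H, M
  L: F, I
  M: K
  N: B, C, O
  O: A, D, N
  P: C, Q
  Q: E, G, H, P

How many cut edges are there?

3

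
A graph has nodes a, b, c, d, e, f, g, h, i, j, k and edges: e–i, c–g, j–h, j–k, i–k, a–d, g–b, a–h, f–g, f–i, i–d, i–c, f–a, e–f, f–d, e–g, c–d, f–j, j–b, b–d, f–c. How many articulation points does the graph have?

Removing k, for instance, still leaves 1 component. No single vertex removal increases the component count — the graph has no articulation points.

0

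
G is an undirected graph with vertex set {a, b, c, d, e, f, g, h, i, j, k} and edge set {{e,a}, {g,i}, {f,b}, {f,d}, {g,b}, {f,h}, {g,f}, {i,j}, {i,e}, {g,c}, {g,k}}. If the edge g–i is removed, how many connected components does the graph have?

Before removal there is 1 component.
g–i is a bridge — removing it separates g's side from i's side.
After removal: 2 components.

2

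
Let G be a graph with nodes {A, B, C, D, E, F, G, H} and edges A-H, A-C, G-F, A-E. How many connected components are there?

4

D is isolated — a component by itself.
B is isolated — a component by itself.
Starting from F we can reach F, G. That is one component of size 2.
Starting from A we can reach A, C, E, H. That is one component of size 4.
Total: 4 components.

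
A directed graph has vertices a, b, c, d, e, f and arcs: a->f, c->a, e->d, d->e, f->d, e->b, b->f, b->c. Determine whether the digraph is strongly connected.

From b we can reach every vertex (a, b, c, d, e, f), and every vertex can reach b (a, b, c, d, e, f). So the whole graph is one strongly connected component.

Yes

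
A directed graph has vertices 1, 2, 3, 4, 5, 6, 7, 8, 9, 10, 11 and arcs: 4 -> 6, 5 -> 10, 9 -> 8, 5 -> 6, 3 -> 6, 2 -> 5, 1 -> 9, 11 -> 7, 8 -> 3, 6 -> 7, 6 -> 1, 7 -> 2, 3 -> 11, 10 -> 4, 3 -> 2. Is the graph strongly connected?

Yes

From 11 we can reach every vertex (1, 2, 3, 4, 5, 6, 7, 8, 9, 10, 11), and every vertex can reach 11 (1, 2, 3, 4, 5, 6, 7, 8, 9, 10, 11). So the whole graph is one strongly connected component.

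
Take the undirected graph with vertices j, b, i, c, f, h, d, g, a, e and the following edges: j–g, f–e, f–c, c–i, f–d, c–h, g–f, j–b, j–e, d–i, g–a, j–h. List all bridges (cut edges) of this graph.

The edges on the cycle f-d-i-c-f are not bridges since each lies on that cycle.
But removing g–a disconnects g from a; removing j–b disconnects j from b — these are bridges.

a-g, b-j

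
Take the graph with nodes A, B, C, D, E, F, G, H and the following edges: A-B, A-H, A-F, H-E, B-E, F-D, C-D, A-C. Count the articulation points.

1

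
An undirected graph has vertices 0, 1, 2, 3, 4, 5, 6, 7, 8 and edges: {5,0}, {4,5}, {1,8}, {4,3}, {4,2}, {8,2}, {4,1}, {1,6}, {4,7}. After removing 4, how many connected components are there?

4

With 4 gone, the remaining components are: {3}; {7}; {0, 5}; {1, 2, 6, 8}.
That is 4 components.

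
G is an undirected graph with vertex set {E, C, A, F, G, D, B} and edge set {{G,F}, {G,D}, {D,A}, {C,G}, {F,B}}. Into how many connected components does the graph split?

E is isolated — a component by itself.
Starting from A we can reach A, B, C, D, F, G. That is one component of size 6.
Total: 2 components.

2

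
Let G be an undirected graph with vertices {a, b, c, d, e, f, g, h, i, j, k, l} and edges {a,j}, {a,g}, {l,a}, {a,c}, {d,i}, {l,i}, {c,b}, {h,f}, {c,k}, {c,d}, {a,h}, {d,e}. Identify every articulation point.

a, c, d, h

Removing a increases the component count from 1 to 4, so a is a cut vertex.
Removing c increases the component count from 1 to 3, so c is a cut vertex.
Removing d increases the component count from 1 to 2, so d is a cut vertex.
Likewise h is a cut vertex.
By contrast removing j leaves 1 component; it is not a cut vertex. No other vertex is a cut vertex either.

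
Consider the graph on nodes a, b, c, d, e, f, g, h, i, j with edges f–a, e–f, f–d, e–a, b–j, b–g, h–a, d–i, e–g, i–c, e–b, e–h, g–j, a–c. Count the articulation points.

Removing e increases the component count from 1 to 2, so e is a cut vertex.
By contrast removing b leaves 1 component; it is not a cut vertex. No other vertex is a cut vertex either.

1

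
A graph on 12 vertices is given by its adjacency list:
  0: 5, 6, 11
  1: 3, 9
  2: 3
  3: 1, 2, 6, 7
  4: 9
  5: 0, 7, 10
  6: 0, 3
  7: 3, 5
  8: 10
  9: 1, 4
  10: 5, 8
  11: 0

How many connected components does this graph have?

1

Starting from 0 we can reach 0, 1, 2, 3, 4, 5, 6, 7, 8, 9, 10, 11. That is one component of size 12.
Total: 1 component.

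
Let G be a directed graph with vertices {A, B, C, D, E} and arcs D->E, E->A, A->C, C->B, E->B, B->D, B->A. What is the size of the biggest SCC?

5

{A, B, C, D, E} are all mutually reachable — one SCC of size 5.
The largest has 5 vertices.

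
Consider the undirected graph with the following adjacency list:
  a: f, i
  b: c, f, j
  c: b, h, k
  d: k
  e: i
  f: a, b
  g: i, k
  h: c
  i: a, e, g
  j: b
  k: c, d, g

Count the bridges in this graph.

4

The edges on the cycle b-c-k-g-i-a-f-b are not bridges since each lies on that cycle.
But removing k-d disconnects k from d; removing c-h disconnects c from h; removing e-i disconnects e from i; removing b-j disconnects b from j — these are bridges.
That makes 4 bridges.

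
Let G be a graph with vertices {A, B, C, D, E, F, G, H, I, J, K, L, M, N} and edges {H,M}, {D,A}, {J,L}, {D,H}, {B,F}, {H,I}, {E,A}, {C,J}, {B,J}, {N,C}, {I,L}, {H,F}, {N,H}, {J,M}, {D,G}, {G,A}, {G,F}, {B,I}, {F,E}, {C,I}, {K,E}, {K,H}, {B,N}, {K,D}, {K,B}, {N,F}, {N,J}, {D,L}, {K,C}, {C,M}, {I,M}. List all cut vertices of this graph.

Removing K, for instance, still leaves 1 component. No single vertex removal increases the component count — the graph has no articulation points.

none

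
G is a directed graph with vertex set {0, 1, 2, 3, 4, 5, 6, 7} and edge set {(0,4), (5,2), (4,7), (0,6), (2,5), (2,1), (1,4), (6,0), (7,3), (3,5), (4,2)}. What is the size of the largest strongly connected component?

6

{1, 2, 3, 4, 5, 7} are all mutually reachable — one SCC of size 6.
{0, 6} are all mutually reachable — one SCC of size 2.
The largest has 6 vertices.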